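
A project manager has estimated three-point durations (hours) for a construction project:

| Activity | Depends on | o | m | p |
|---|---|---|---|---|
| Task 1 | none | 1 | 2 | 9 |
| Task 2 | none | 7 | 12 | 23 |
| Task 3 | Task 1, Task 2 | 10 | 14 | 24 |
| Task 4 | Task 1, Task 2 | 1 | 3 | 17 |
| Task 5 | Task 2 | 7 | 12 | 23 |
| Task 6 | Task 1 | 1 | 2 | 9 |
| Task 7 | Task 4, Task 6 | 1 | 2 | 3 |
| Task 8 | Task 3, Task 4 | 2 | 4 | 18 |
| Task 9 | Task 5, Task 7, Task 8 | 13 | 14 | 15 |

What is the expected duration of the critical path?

48 hours

te_Task 1 = (1 + 4·2 + 9)/6 = 18/6 = 3
te_Task 2 = (7 + 4·12 + 23)/6 = 78/6 = 13
te_Task 3 = (10 + 4·14 + 24)/6 = 90/6 = 15
te_Task 4 = (1 + 4·3 + 17)/6 = 30/6 = 5
te_Task 5 = (7 + 4·12 + 23)/6 = 78/6 = 13
te_Task 6 = (1 + 4·2 + 9)/6 = 18/6 = 3
te_Task 7 = (1 + 4·2 + 3)/6 = 12/6 = 2
te_Task 8 = (2 + 4·4 + 18)/6 = 36/6 = 6
te_Task 9 = (13 + 4·14 + 15)/6 = 84/6 = 14

Forward pass:
ES_Task 1 = 0; EF_Task 1 = 3
ES_Task 2 = 0; EF_Task 2 = 13
ES_Task 3 = max(EF_Task 1=3, EF_Task 2=13) = 13; EF_Task 3 = 13+15 = 28
ES_Task 4 = max(EF_Task 1=3, EF_Task 2=13) = 13; EF_Task 4 = 13+5 = 18
ES_Task 5 = 13; EF_Task 5 = 13+13 = 26
ES_Task 6 = 3; EF_Task 6 = 3+3 = 6
ES_Task 7 = max(EF_Task 4=18, EF_Task 6=6) = 18; EF_Task 7 = 18+2 = 20
ES_Task 8 = max(EF_Task 3=28, EF_Task 4=18) = 28; EF_Task 8 = 28+6 = 34
ES_Task 9 = max(EF_Task 5=26, EF_Task 7=20, EF_Task 8=34) = 34; EF_Task 9 = 34+14 = 48
Expected project duration μ = 48 hours. Critical path: Task 2 → Task 3 → Task 8 → Task 9.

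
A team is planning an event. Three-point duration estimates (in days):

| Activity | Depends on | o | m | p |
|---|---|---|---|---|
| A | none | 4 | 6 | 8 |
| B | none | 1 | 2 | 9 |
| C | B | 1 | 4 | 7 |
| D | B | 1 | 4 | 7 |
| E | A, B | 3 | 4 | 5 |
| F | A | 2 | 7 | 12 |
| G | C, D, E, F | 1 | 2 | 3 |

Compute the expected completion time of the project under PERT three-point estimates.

15 days

te_A = (4 + 4·6 + 8)/6 = 36/6 = 6
te_B = (1 + 4·2 + 9)/6 = 18/6 = 3
te_C = (1 + 4·4 + 7)/6 = 24/6 = 4
te_D = (1 + 4·4 + 7)/6 = 24/6 = 4
te_E = (3 + 4·4 + 5)/6 = 24/6 = 4
te_F = (2 + 4·7 + 12)/6 = 42/6 = 7
te_G = (1 + 4·2 + 3)/6 = 12/6 = 2

Forward pass:
ES_A = 0; EF_A = 6
ES_B = 0; EF_B = 3
ES_C = 3; EF_C = 3+4 = 7
ES_D = 3; EF_D = 3+4 = 7
ES_E = max(EF_A=6, EF_B=3) = 6; EF_E = 6+4 = 10
ES_F = 6; EF_F = 6+7 = 13
ES_G = max(EF_C=7, EF_D=7, EF_E=10, EF_F=13) = 13; EF_G = 13+2 = 15
Expected project duration μ = 15 days. Critical path: A → F → G.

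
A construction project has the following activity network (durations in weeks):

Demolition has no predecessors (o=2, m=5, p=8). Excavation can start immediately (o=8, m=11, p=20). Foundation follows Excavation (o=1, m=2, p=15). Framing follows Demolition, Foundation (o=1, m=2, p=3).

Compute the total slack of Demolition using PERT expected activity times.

11 weeks

te_Demolition = (2 + 4·5 + 8)/6 = 30/6 = 5
te_Excavation = (8 + 4·11 + 20)/6 = 72/6 = 12
te_Foundation = (1 + 4·2 + 15)/6 = 24/6 = 4
te_Framing = (1 + 4·2 + 3)/6 = 12/6 = 2

Forward pass:
ES_Demolition = 0; EF_Demolition = 5
ES_Excavation = 0; EF_Excavation = 12
ES_Foundation = 12; EF_Foundation = 12+4 = 16
ES_Framing = max(EF_Demolition=5, EF_Foundation=16) = 16; EF_Framing = 16+2 = 18
Expected project duration μ = 18 weeks. Critical path: Excavation → Foundation → Framing.

Backward pass:
LF_Framing = 18; LS_Framing = 18−2 = 16
LF_Foundation = LS_Framing = 16; LS_Foundation = 16−4 = 12
LF_Excavation = LS_Foundation = 12; LS_Excavation = 12−12 = 0
LF_Demolition = LS_Framing = 16; LS_Demolition = 16−5 = 11
Slack_Demolition = LS_Demolition − ES_Demolition = 11 − 0 = 11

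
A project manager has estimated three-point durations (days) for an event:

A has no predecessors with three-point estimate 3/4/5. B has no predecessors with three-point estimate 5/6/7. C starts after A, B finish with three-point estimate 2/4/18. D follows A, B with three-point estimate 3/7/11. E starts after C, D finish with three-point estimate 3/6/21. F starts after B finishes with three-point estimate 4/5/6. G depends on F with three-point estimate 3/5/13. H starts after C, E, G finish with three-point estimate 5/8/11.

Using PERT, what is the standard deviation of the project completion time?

te_A = (3 + 4·4 + 5)/6 = 24/6 = 4; σ²_A = ((5−3)/6)² = 0.111
te_B = (5 + 4·6 + 7)/6 = 36/6 = 6; σ²_B = ((7−5)/6)² = 0.111
te_C = (2 + 4·4 + 18)/6 = 36/6 = 6; σ²_C = ((18−2)/6)² = 7.111
te_D = (3 + 4·7 + 11)/6 = 42/6 = 7; σ²_D = ((11−3)/6)² = 1.778
te_E = (3 + 4·6 + 21)/6 = 48/6 = 8; σ²_E = ((21−3)/6)² = 9.000
te_F = (4 + 4·5 + 6)/6 = 30/6 = 5; σ²_F = ((6−4)/6)² = 0.111
te_G = (3 + 4·5 + 13)/6 = 36/6 = 6; σ²_G = ((13−3)/6)² = 2.778
te_H = (5 + 4·8 + 11)/6 = 48/6 = 8; σ²_H = ((11−5)/6)² = 1.000

Forward pass:
ES_A = 0; EF_A = 4
ES_B = 0; EF_B = 6
ES_C = max(EF_A=4, EF_B=6) = 6; EF_C = 6+6 = 12
ES_D = max(EF_A=4, EF_B=6) = 6; EF_D = 6+7 = 13
ES_E = max(EF_C=12, EF_D=13) = 13; EF_E = 13+8 = 21
ES_F = 6; EF_F = 6+5 = 11
ES_G = 11; EF_G = 11+6 = 17
ES_H = max(EF_C=12, EF_E=21, EF_G=17) = 21; EF_H = 21+8 = 29
Expected project duration μ = 29 days. Critical path: B → D → E → H.

Variance along critical path = 0.111 + 1.778 + 9.000 + 1.000 = 11.889
σ = √11.889 = 3.448 days

3.45 days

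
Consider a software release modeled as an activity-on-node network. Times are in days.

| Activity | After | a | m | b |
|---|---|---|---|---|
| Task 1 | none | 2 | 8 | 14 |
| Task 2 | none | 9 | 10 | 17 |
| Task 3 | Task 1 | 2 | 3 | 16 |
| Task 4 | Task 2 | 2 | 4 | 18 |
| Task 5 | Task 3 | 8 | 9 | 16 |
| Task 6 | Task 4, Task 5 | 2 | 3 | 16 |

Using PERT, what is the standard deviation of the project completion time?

te_Task 1 = (2 + 4·8 + 14)/6 = 48/6 = 8; σ²_Task 1 = ((14−2)/6)² = 4.000
te_Task 2 = (9 + 4·10 + 17)/6 = 66/6 = 11; σ²_Task 2 = ((17−9)/6)² = 1.778
te_Task 3 = (2 + 4·3 + 16)/6 = 30/6 = 5; σ²_Task 3 = ((16−2)/6)² = 5.444
te_Task 4 = (2 + 4·4 + 18)/6 = 36/6 = 6; σ²_Task 4 = ((18−2)/6)² = 7.111
te_Task 5 = (8 + 4·9 + 16)/6 = 60/6 = 10; σ²_Task 5 = ((16−8)/6)² = 1.778
te_Task 6 = (2 + 4·3 + 16)/6 = 30/6 = 5; σ²_Task 6 = ((16−2)/6)² = 5.444

Forward pass:
ES_Task 1 = 0; EF_Task 1 = 8
ES_Task 2 = 0; EF_Task 2 = 11
ES_Task 3 = 8; EF_Task 3 = 8+5 = 13
ES_Task 4 = 11; EF_Task 4 = 11+6 = 17
ES_Task 5 = 13; EF_Task 5 = 13+10 = 23
ES_Task 6 = max(EF_Task 4=17, EF_Task 5=23) = 23; EF_Task 6 = 23+5 = 28
Expected project duration μ = 28 days. Critical path: Task 1 → Task 3 → Task 5 → Task 6.

Variance along critical path = 4.000 + 5.444 + 1.778 + 5.444 = 16.667
σ = √16.667 = 4.082 days

4.08 days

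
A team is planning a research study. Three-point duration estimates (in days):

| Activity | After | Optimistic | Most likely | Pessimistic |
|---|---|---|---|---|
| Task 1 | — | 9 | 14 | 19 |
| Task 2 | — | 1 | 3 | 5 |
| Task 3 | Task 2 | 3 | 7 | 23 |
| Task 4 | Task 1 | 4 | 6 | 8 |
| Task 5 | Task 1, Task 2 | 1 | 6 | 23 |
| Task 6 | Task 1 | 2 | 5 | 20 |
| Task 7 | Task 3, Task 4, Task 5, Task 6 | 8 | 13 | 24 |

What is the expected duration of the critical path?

36 days

te_Task 1 = (9 + 4·14 + 19)/6 = 84/6 = 14
te_Task 2 = (1 + 4·3 + 5)/6 = 18/6 = 3
te_Task 3 = (3 + 4·7 + 23)/6 = 54/6 = 9
te_Task 4 = (4 + 4·6 + 8)/6 = 36/6 = 6
te_Task 5 = (1 + 4·6 + 23)/6 = 48/6 = 8
te_Task 6 = (2 + 4·5 + 20)/6 = 42/6 = 7
te_Task 7 = (8 + 4·13 + 24)/6 = 84/6 = 14

Forward pass:
ES_Task 1 = 0; EF_Task 1 = 14
ES_Task 2 = 0; EF_Task 2 = 3
ES_Task 3 = 3; EF_Task 3 = 3+9 = 12
ES_Task 4 = 14; EF_Task 4 = 14+6 = 20
ES_Task 5 = max(EF_Task 1=14, EF_Task 2=3) = 14; EF_Task 5 = 14+8 = 22
ES_Task 6 = 14; EF_Task 6 = 14+7 = 21
ES_Task 7 = max(EF_Task 3=12, EF_Task 4=20, EF_Task 5=22, EF_Task 6=21) = 22; EF_Task 7 = 22+14 = 36
Expected project duration μ = 36 days. Critical path: Task 1 → Task 5 → Task 7.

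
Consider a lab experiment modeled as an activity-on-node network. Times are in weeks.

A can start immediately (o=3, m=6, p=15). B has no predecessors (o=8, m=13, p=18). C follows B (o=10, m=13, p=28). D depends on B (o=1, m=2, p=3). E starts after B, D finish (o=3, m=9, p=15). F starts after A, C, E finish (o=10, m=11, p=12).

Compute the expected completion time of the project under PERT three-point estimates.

te_A = (3 + 4·6 + 15)/6 = 42/6 = 7
te_B = (8 + 4·13 + 18)/6 = 78/6 = 13
te_C = (10 + 4·13 + 28)/6 = 90/6 = 15
te_D = (1 + 4·2 + 3)/6 = 12/6 = 2
te_E = (3 + 4·9 + 15)/6 = 54/6 = 9
te_F = (10 + 4·11 + 12)/6 = 66/6 = 11

Forward pass:
ES_A = 0; EF_A = 7
ES_B = 0; EF_B = 13
ES_C = 13; EF_C = 13+15 = 28
ES_D = 13; EF_D = 13+2 = 15
ES_E = max(EF_B=13, EF_D=15) = 15; EF_E = 15+9 = 24
ES_F = max(EF_A=7, EF_C=28, EF_E=24) = 28; EF_F = 28+11 = 39
Expected project duration μ = 39 weeks. Critical path: B → C → F.

39 weeks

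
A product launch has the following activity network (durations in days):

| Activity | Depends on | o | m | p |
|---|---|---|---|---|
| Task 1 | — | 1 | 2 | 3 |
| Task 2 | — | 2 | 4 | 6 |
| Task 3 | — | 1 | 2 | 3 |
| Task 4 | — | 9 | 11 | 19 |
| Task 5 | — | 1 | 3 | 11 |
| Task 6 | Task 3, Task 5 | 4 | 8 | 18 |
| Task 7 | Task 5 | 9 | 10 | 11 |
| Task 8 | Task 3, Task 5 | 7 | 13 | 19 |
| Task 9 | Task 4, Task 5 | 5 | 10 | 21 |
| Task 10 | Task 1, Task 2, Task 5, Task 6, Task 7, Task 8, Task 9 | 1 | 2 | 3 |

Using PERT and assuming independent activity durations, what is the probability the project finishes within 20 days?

0.057

te_Task 1 = (1 + 4·2 + 3)/6 = 12/6 = 2; σ²_Task 1 = ((3−1)/6)² = 0.111
te_Task 2 = (2 + 4·4 + 6)/6 = 24/6 = 4; σ²_Task 2 = ((6−2)/6)² = 0.444
te_Task 3 = (1 + 4·2 + 3)/6 = 12/6 = 2; σ²_Task 3 = ((3−1)/6)² = 0.111
te_Task 4 = (9 + 4·11 + 19)/6 = 72/6 = 12; σ²_Task 4 = ((19−9)/6)² = 2.778
te_Task 5 = (1 + 4·3 + 11)/6 = 24/6 = 4; σ²_Task 5 = ((11−1)/6)² = 2.778
te_Task 6 = (4 + 4·8 + 18)/6 = 54/6 = 9; σ²_Task 6 = ((18−4)/6)² = 5.444
te_Task 7 = (9 + 4·10 + 11)/6 = 60/6 = 10; σ²_Task 7 = ((11−9)/6)² = 0.111
te_Task 8 = (7 + 4·13 + 19)/6 = 78/6 = 13; σ²_Task 8 = ((19−7)/6)² = 4.000
te_Task 9 = (5 + 4·10 + 21)/6 = 66/6 = 11; σ²_Task 9 = ((21−5)/6)² = 7.111
te_Task 10 = (1 + 4·2 + 3)/6 = 12/6 = 2; σ²_Task 10 = ((3−1)/6)² = 0.111

Forward pass:
ES_Task 1 = 0; EF_Task 1 = 2
ES_Task 2 = 0; EF_Task 2 = 4
ES_Task 3 = 0; EF_Task 3 = 2
ES_Task 4 = 0; EF_Task 4 = 12
ES_Task 5 = 0; EF_Task 5 = 4
ES_Task 6 = max(EF_Task 3=2, EF_Task 5=4) = 4; EF_Task 6 = 4+9 = 13
ES_Task 7 = 4; EF_Task 7 = 4+10 = 14
ES_Task 8 = max(EF_Task 3=2, EF_Task 5=4) = 4; EF_Task 8 = 4+13 = 17
ES_Task 9 = max(EF_Task 4=12, EF_Task 5=4) = 12; EF_Task 9 = 12+11 = 23
ES_Task 10 = max(EF_Task 1=2, EF_Task 2=4, EF_Task 5=4, EF_Task 6=13, EF_Task 7=14, EF_Task 8=17, EF_Task 9=23) = 23; EF_Task 10 = 23+2 = 25
Expected project duration μ = 25 days. Critical path: Task 4 → Task 9 → Task 10.

Variance along critical path = 2.778 + 7.111 + 0.111 = 10.000; σ = √10.000 = 3.162 days.
Z = (20 − 25) / 3.162 = -1.581
P(T ≤ 20) = Φ(-1.581) ≈ 0.057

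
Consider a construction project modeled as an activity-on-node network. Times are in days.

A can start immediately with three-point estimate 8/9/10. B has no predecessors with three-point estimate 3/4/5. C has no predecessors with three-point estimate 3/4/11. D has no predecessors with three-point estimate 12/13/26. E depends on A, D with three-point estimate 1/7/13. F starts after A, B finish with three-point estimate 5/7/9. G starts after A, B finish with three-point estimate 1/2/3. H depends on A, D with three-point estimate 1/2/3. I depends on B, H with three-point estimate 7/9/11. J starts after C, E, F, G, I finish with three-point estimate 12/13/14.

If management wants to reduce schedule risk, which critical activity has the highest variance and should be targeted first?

D

te_A = (8 + 4·9 + 10)/6 = 54/6 = 9; σ²_A = ((10−8)/6)² = 0.111
te_B = (3 + 4·4 + 5)/6 = 24/6 = 4; σ²_B = ((5−3)/6)² = 0.111
te_C = (3 + 4·4 + 11)/6 = 30/6 = 5; σ²_C = ((11−3)/6)² = 1.778
te_D = (12 + 4·13 + 26)/6 = 90/6 = 15; σ²_D = ((26−12)/6)² = 5.444
te_E = (1 + 4·7 + 13)/6 = 42/6 = 7; σ²_E = ((13−1)/6)² = 4.000
te_F = (5 + 4·7 + 9)/6 = 42/6 = 7; σ²_F = ((9−5)/6)² = 0.444
te_G = (1 + 4·2 + 3)/6 = 12/6 = 2; σ²_G = ((3−1)/6)² = 0.111
te_H = (1 + 4·2 + 3)/6 = 12/6 = 2; σ²_H = ((3−1)/6)² = 0.111
te_I = (7 + 4·9 + 11)/6 = 54/6 = 9; σ²_I = ((11−7)/6)² = 0.444
te_J = (12 + 4·13 + 14)/6 = 78/6 = 13; σ²_J = ((14−12)/6)² = 0.111

Forward pass:
ES_A = 0; EF_A = 9
ES_B = 0; EF_B = 4
ES_C = 0; EF_C = 5
ES_D = 0; EF_D = 15
ES_E = max(EF_A=9, EF_D=15) = 15; EF_E = 15+7 = 22
ES_F = max(EF_A=9, EF_B=4) = 9; EF_F = 9+7 = 16
ES_G = max(EF_A=9, EF_B=4) = 9; EF_G = 9+2 = 11
ES_H = max(EF_A=9, EF_D=15) = 15; EF_H = 15+2 = 17
ES_I = max(EF_B=4, EF_H=17) = 17; EF_I = 17+9 = 26
ES_J = max(EF_C=5, EF_E=22, EF_F=16, EF_G=11, EF_I=26) = 26; EF_J = 26+13 = 39
Expected project duration μ = 39 days. Critical path: D → H → I → J.

Variances on critical path: σ²_D=5.444, σ²_H=0.111, σ²_I=0.444, σ²_J=0.111.
Largest is σ²_D = 5.444.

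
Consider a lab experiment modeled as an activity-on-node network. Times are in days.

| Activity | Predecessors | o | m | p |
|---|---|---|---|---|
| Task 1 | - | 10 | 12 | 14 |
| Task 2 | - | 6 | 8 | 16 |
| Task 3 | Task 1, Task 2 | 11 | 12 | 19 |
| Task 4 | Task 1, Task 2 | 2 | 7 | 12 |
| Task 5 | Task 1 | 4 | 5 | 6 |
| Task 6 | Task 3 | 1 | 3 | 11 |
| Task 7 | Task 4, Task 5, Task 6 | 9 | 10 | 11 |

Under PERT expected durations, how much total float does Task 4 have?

te_Task 1 = (10 + 4·12 + 14)/6 = 72/6 = 12
te_Task 2 = (6 + 4·8 + 16)/6 = 54/6 = 9
te_Task 3 = (11 + 4·12 + 19)/6 = 78/6 = 13
te_Task 4 = (2 + 4·7 + 12)/6 = 42/6 = 7
te_Task 5 = (4 + 4·5 + 6)/6 = 30/6 = 5
te_Task 6 = (1 + 4·3 + 11)/6 = 24/6 = 4
te_Task 7 = (9 + 4·10 + 11)/6 = 60/6 = 10

Forward pass:
ES_Task 1 = 0; EF_Task 1 = 12
ES_Task 2 = 0; EF_Task 2 = 9
ES_Task 3 = max(EF_Task 1=12, EF_Task 2=9) = 12; EF_Task 3 = 12+13 = 25
ES_Task 4 = max(EF_Task 1=12, EF_Task 2=9) = 12; EF_Task 4 = 12+7 = 19
ES_Task 5 = 12; EF_Task 5 = 12+5 = 17
ES_Task 6 = 25; EF_Task 6 = 25+4 = 29
ES_Task 7 = max(EF_Task 4=19, EF_Task 5=17, EF_Task 6=29) = 29; EF_Task 7 = 29+10 = 39
Expected project duration μ = 39 days. Critical path: Task 1 → Task 3 → Task 6 → Task 7.

Backward pass:
LF_Task 7 = 39; LS_Task 7 = 39−10 = 29
LF_Task 6 = LS_Task 7 = 29; LS_Task 6 = 29−4 = 25
LF_Task 5 = LS_Task 7 = 29; LS_Task 5 = 29−5 = 24
LF_Task 4 = LS_Task 7 = 29; LS_Task 4 = 29−7 = 22
LF_Task 3 = LS_Task 6 = 25; LS_Task 3 = 25−13 = 12
LF_Task 2 = min(LS_Task 3=12, LS_Task 4=22) = 12; LS_Task 2 = 12−9 = 3
LF_Task 1 = min(LS_Task 3=12, LS_Task 4=22, LS_Task 5=24) = 12; LS_Task 1 = 12−12 = 0
Slack_Task 4 = LS_Task 4 − ES_Task 4 = 22 − 12 = 10

10 days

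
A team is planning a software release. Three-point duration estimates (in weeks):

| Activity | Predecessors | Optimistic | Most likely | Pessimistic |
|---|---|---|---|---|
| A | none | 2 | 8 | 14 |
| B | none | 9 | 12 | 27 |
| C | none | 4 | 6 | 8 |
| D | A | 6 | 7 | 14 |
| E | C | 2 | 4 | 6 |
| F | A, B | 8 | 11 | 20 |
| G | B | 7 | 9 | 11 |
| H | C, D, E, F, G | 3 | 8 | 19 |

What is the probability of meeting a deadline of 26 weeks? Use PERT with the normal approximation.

0.022

te_A = (2 + 4·8 + 14)/6 = 48/6 = 8; σ²_A = ((14−2)/6)² = 4.000
te_B = (9 + 4·12 + 27)/6 = 84/6 = 14; σ²_B = ((27−9)/6)² = 9.000
te_C = (4 + 4·6 + 8)/6 = 36/6 = 6; σ²_C = ((8−4)/6)² = 0.444
te_D = (6 + 4·7 + 14)/6 = 48/6 = 8; σ²_D = ((14−6)/6)² = 1.778
te_E = (2 + 4·4 + 6)/6 = 24/6 = 4; σ²_E = ((6−2)/6)² = 0.444
te_F = (8 + 4·11 + 20)/6 = 72/6 = 12; σ²_F = ((20−8)/6)² = 4.000
te_G = (7 + 4·9 + 11)/6 = 54/6 = 9; σ²_G = ((11−7)/6)² = 0.444
te_H = (3 + 4·8 + 19)/6 = 54/6 = 9; σ²_H = ((19−3)/6)² = 7.111

Forward pass:
ES_A = 0; EF_A = 8
ES_B = 0; EF_B = 14
ES_C = 0; EF_C = 6
ES_D = 8; EF_D = 8+8 = 16
ES_E = 6; EF_E = 6+4 = 10
ES_F = max(EF_A=8, EF_B=14) = 14; EF_F = 14+12 = 26
ES_G = 14; EF_G = 14+9 = 23
ES_H = max(EF_C=6, EF_D=16, EF_E=10, EF_F=26, EF_G=23) = 26; EF_H = 26+9 = 35
Expected project duration μ = 35 weeks. Critical path: B → F → H.

Variance along critical path = 9.000 + 4.000 + 7.111 = 20.111; σ = √20.111 = 4.485 weeks.
Z = (26 − 35) / 4.485 = -2.007
P(T ≤ 26) = Φ(-2.007) ≈ 0.022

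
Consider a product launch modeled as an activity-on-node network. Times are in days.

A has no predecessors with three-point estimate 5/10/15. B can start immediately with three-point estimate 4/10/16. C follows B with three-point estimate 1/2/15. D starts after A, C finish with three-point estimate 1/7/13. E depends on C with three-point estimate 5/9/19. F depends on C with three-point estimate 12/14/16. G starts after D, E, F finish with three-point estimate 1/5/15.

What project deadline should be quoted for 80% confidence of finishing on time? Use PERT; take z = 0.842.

37.3 days

te_A = (5 + 4·10 + 15)/6 = 60/6 = 10; σ²_A = ((15−5)/6)² = 2.778
te_B = (4 + 4·10 + 16)/6 = 60/6 = 10; σ²_B = ((16−4)/6)² = 4.000
te_C = (1 + 4·2 + 15)/6 = 24/6 = 4; σ²_C = ((15−1)/6)² = 5.444
te_D = (1 + 4·7 + 13)/6 = 42/6 = 7; σ²_D = ((13−1)/6)² = 4.000
te_E = (5 + 4·9 + 19)/6 = 60/6 = 10; σ²_E = ((19−5)/6)² = 5.444
te_F = (12 + 4·14 + 16)/6 = 84/6 = 14; σ²_F = ((16−12)/6)² = 0.444
te_G = (1 + 4·5 + 15)/6 = 36/6 = 6; σ²_G = ((15−1)/6)² = 5.444

Forward pass:
ES_A = 0; EF_A = 10
ES_B = 0; EF_B = 10
ES_C = 10; EF_C = 10+4 = 14
ES_D = max(EF_A=10, EF_C=14) = 14; EF_D = 14+7 = 21
ES_E = 14; EF_E = 14+10 = 24
ES_F = 14; EF_F = 14+14 = 28
ES_G = max(EF_D=21, EF_E=24, EF_F=28) = 28; EF_G = 28+6 = 34
Expected project duration μ = 34 days. Critical path: B → C → F → G.

Variance along critical path = 4.000 + 5.444 + 0.444 + 5.444 = 15.333; σ = 3.916 days.
D = μ + z·σ = 34 + 0.842·3.916 = 37.3 days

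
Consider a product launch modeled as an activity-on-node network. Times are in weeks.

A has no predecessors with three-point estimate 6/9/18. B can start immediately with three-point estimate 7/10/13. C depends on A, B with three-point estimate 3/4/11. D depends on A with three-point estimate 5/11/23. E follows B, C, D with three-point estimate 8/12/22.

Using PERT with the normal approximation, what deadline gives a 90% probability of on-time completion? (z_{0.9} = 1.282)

te_A = (6 + 4·9 + 18)/6 = 60/6 = 10; σ²_A = ((18−6)/6)² = 4.000
te_B = (7 + 4·10 + 13)/6 = 60/6 = 10; σ²_B = ((13−7)/6)² = 1.000
te_C = (3 + 4·4 + 11)/6 = 30/6 = 5; σ²_C = ((11−3)/6)² = 1.778
te_D = (5 + 4·11 + 23)/6 = 72/6 = 12; σ²_D = ((23−5)/6)² = 9.000
te_E = (8 + 4·12 + 22)/6 = 78/6 = 13; σ²_E = ((22−8)/6)² = 5.444

Forward pass:
ES_A = 0; EF_A = 10
ES_B = 0; EF_B = 10
ES_C = max(EF_A=10, EF_B=10) = 10; EF_C = 10+5 = 15
ES_D = 10; EF_D = 10+12 = 22
ES_E = max(EF_B=10, EF_C=15, EF_D=22) = 22; EF_E = 22+13 = 35
Expected project duration μ = 35 weeks. Critical path: A → D → E.

Variance along critical path = 4.000 + 9.000 + 5.444 = 18.444; σ = 4.295 weeks.
D = μ + z·σ = 35 + 1.282·4.295 = 40.5 weeks

40.5 weeks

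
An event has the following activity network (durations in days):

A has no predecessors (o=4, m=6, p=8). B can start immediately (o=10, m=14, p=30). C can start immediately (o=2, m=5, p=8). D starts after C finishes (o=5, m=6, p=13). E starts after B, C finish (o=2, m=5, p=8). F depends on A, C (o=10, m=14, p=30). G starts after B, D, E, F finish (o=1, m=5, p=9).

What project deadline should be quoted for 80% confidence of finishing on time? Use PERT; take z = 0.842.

30.1 days

te_A = (4 + 4·6 + 8)/6 = 36/6 = 6; σ²_A = ((8−4)/6)² = 0.444
te_B = (10 + 4·14 + 30)/6 = 96/6 = 16; σ²_B = ((30−10)/6)² = 11.111
te_C = (2 + 4·5 + 8)/6 = 30/6 = 5; σ²_C = ((8−2)/6)² = 1.000
te_D = (5 + 4·6 + 13)/6 = 42/6 = 7; σ²_D = ((13−5)/6)² = 1.778
te_E = (2 + 4·5 + 8)/6 = 30/6 = 5; σ²_E = ((8−2)/6)² = 1.000
te_F = (10 + 4·14 + 30)/6 = 96/6 = 16; σ²_F = ((30−10)/6)² = 11.111
te_G = (1 + 4·5 + 9)/6 = 30/6 = 5; σ²_G = ((9−1)/6)² = 1.778

Forward pass:
ES_A = 0; EF_A = 6
ES_B = 0; EF_B = 16
ES_C = 0; EF_C = 5
ES_D = 5; EF_D = 5+7 = 12
ES_E = max(EF_B=16, EF_C=5) = 16; EF_E = 16+5 = 21
ES_F = max(EF_A=6, EF_C=5) = 6; EF_F = 6+16 = 22
ES_G = max(EF_B=16, EF_D=12, EF_E=21, EF_F=22) = 22; EF_G = 22+5 = 27
Expected project duration μ = 27 days. Critical path: A → F → G.

Variance along critical path = 0.444 + 11.111 + 1.778 = 13.333; σ = 3.651 days.
D = μ + z·σ = 27 + 0.842·3.651 = 30.1 days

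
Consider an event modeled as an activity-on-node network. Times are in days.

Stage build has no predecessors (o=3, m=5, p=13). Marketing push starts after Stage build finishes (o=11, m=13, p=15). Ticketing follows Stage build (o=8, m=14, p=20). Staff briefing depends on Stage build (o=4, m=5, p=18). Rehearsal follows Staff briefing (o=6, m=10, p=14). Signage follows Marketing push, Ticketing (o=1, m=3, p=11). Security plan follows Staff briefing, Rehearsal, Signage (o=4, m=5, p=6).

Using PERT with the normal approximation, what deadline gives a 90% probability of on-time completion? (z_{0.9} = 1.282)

33.0 days

te_Stage build = (3 + 4·5 + 13)/6 = 36/6 = 6; σ²_Stage build = ((13−3)/6)² = 2.778
te_Marketing push = (11 + 4·13 + 15)/6 = 78/6 = 13; σ²_Marketing push = ((15−11)/6)² = 0.444
te_Ticketing = (8 + 4·14 + 20)/6 = 84/6 = 14; σ²_Ticketing = ((20−8)/6)² = 4.000
te_Staff briefing = (4 + 4·5 + 18)/6 = 42/6 = 7; σ²_Staff briefing = ((18−4)/6)² = 5.444
te_Rehearsal = (6 + 4·10 + 14)/6 = 60/6 = 10; σ²_Rehearsal = ((14−6)/6)² = 1.778
te_Signage = (1 + 4·3 + 11)/6 = 24/6 = 4; σ²_Signage = ((11−1)/6)² = 2.778
te_Security plan = (4 + 4·5 + 6)/6 = 30/6 = 5; σ²_Security plan = ((6−4)/6)² = 0.111

Forward pass:
ES_Stage build = 0; EF_Stage build = 6
ES_Marketing push = 6; EF_Marketing push = 6+13 = 19
ES_Ticketing = 6; EF_Ticketing = 6+14 = 20
ES_Staff briefing = 6; EF_Staff briefing = 6+7 = 13
ES_Rehearsal = 13; EF_Rehearsal = 13+10 = 23
ES_Signage = max(EF_Marketing push=19, EF_Ticketing=20) = 20; EF_Signage = 20+4 = 24
ES_Security plan = max(EF_Staff briefing=13, EF_Rehearsal=23, EF_Signage=24) = 24; EF_Security plan = 24+5 = 29
Expected project duration μ = 29 days. Critical path: Stage build → Ticketing → Signage → Security plan.

Variance along critical path = 2.778 + 4.000 + 2.778 + 0.111 = 9.667; σ = 3.109 days.
D = μ + z·σ = 29 + 1.282·3.109 = 33.0 days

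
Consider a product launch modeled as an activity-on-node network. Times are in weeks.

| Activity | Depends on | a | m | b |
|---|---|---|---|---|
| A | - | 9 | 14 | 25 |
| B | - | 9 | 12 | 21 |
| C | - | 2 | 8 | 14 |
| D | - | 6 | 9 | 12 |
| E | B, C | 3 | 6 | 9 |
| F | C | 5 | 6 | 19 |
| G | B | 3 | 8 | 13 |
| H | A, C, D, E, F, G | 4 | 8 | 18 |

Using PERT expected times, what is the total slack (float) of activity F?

5 weeks

te_A = (9 + 4·14 + 25)/6 = 90/6 = 15
te_B = (9 + 4·12 + 21)/6 = 78/6 = 13
te_C = (2 + 4·8 + 14)/6 = 48/6 = 8
te_D = (6 + 4·9 + 12)/6 = 54/6 = 9
te_E = (3 + 4·6 + 9)/6 = 36/6 = 6
te_F = (5 + 4·6 + 19)/6 = 48/6 = 8
te_G = (3 + 4·8 + 13)/6 = 48/6 = 8
te_H = (4 + 4·8 + 18)/6 = 54/6 = 9

Forward pass:
ES_A = 0; EF_A = 15
ES_B = 0; EF_B = 13
ES_C = 0; EF_C = 8
ES_D = 0; EF_D = 9
ES_E = max(EF_B=13, EF_C=8) = 13; EF_E = 13+6 = 19
ES_F = 8; EF_F = 8+8 = 16
ES_G = 13; EF_G = 13+8 = 21
ES_H = max(EF_A=15, EF_C=8, EF_D=9, EF_E=19, EF_F=16, EF_G=21) = 21; EF_H = 21+9 = 30
Expected project duration μ = 30 weeks. Critical path: B → G → H.

Backward pass:
LF_H = 30; LS_H = 30−9 = 21
LF_G = LS_H = 21; LS_G = 21−8 = 13
LF_F = LS_H = 21; LS_F = 21−8 = 13
LF_E = LS_H = 21; LS_E = 21−6 = 15
LF_D = LS_H = 21; LS_D = 21−9 = 12
LF_C = min(LS_E=15, LS_F=13, LS_H=21) = 13; LS_C = 13−8 = 5
LF_B = min(LS_E=15, LS_G=13) = 13; LS_B = 13−13 = 0
LF_A = LS_H = 21; LS_A = 21−15 = 6
Slack_F = LS_F − ES_F = 13 − 8 = 5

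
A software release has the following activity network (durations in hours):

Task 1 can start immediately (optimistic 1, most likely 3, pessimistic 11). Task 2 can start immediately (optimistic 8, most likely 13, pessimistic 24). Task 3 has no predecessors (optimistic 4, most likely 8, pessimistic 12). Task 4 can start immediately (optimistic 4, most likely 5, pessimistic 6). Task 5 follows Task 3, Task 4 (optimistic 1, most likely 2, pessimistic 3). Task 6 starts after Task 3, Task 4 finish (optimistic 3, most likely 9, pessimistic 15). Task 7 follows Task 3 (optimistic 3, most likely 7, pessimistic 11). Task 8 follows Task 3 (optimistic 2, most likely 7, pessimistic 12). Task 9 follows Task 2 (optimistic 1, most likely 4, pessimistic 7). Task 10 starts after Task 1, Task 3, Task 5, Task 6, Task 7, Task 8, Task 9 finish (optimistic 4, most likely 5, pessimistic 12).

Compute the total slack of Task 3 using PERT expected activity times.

1 hours

te_Task 1 = (1 + 4·3 + 11)/6 = 24/6 = 4
te_Task 2 = (8 + 4·13 + 24)/6 = 84/6 = 14
te_Task 3 = (4 + 4·8 + 12)/6 = 48/6 = 8
te_Task 4 = (4 + 4·5 + 6)/6 = 30/6 = 5
te_Task 5 = (1 + 4·2 + 3)/6 = 12/6 = 2
te_Task 6 = (3 + 4·9 + 15)/6 = 54/6 = 9
te_Task 7 = (3 + 4·7 + 11)/6 = 42/6 = 7
te_Task 8 = (2 + 4·7 + 12)/6 = 42/6 = 7
te_Task 9 = (1 + 4·4 + 7)/6 = 24/6 = 4
te_Task 10 = (4 + 4·5 + 12)/6 = 36/6 = 6

Forward pass:
ES_Task 1 = 0; EF_Task 1 = 4
ES_Task 2 = 0; EF_Task 2 = 14
ES_Task 3 = 0; EF_Task 3 = 8
ES_Task 4 = 0; EF_Task 4 = 5
ES_Task 5 = max(EF_Task 3=8, EF_Task 4=5) = 8; EF_Task 5 = 8+2 = 10
ES_Task 6 = max(EF_Task 3=8, EF_Task 4=5) = 8; EF_Task 6 = 8+9 = 17
ES_Task 7 = 8; EF_Task 7 = 8+7 = 15
ES_Task 8 = 8; EF_Task 8 = 8+7 = 15
ES_Task 9 = 14; EF_Task 9 = 14+4 = 18
ES_Task 10 = max(EF_Task 1=4, EF_Task 3=8, EF_Task 5=10, EF_Task 6=17, EF_Task 7=15, EF_Task 8=15, EF_Task 9=18) = 18; EF_Task 10 = 18+6 = 24
Expected project duration μ = 24 hours. Critical path: Task 2 → Task 9 → Task 10.

Backward pass:
LF_Task 10 = 24; LS_Task 10 = 24−6 = 18
LF_Task 9 = LS_Task 10 = 18; LS_Task 9 = 18−4 = 14
LF_Task 8 = LS_Task 10 = 18; LS_Task 8 = 18−7 = 11
LF_Task 7 = LS_Task 10 = 18; LS_Task 7 = 18−7 = 11
LF_Task 6 = LS_Task 10 = 18; LS_Task 6 = 18−9 = 9
LF_Task 5 = LS_Task 10 = 18; LS_Task 5 = 18−2 = 16
LF_Task 4 = min(LS_Task 5=16, LS_Task 6=9) = 9; LS_Task 4 = 9−5 = 4
LF_Task 3 = min(LS_Task 5=16, LS_Task 6=9, LS_Task 7=11, LS_Task 8=11, LS_Task 10=18) = 9; LS_Task 3 = 9−8 = 1
LF_Task 2 = LS_Task 9 = 14; LS_Task 2 = 14−14 = 0
LF_Task 1 = LS_Task 10 = 18; LS_Task 1 = 18−4 = 14
Slack_Task 3 = LS_Task 3 − ES_Task 3 = 1 − 0 = 1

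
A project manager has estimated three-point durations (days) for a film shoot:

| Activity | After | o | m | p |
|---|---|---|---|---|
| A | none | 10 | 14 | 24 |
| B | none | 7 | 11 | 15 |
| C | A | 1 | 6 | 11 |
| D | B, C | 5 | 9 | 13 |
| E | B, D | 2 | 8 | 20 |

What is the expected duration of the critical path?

te_A = (10 + 4·14 + 24)/6 = 90/6 = 15
te_B = (7 + 4·11 + 15)/6 = 66/6 = 11
te_C = (1 + 4·6 + 11)/6 = 36/6 = 6
te_D = (5 + 4·9 + 13)/6 = 54/6 = 9
te_E = (2 + 4·8 + 20)/6 = 54/6 = 9

Forward pass:
ES_A = 0; EF_A = 15
ES_B = 0; EF_B = 11
ES_C = 15; EF_C = 15+6 = 21
ES_D = max(EF_B=11, EF_C=21) = 21; EF_D = 21+9 = 30
ES_E = max(EF_B=11, EF_D=30) = 30; EF_E = 30+9 = 39
Expected project duration μ = 39 days. Critical path: A → C → D → E.

39 days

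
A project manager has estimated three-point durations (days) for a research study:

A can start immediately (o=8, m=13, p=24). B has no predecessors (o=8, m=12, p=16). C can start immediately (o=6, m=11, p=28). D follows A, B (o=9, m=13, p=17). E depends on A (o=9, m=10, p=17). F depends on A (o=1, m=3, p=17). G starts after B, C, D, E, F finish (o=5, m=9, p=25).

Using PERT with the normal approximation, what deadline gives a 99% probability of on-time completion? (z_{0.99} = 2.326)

te_A = (8 + 4·13 + 24)/6 = 84/6 = 14; σ²_A = ((24−8)/6)² = 7.111
te_B = (8 + 4·12 + 16)/6 = 72/6 = 12; σ²_B = ((16−8)/6)² = 1.778
te_C = (6 + 4·11 + 28)/6 = 78/6 = 13; σ²_C = ((28−6)/6)² = 13.444
te_D = (9 + 4·13 + 17)/6 = 78/6 = 13; σ²_D = ((17−9)/6)² = 1.778
te_E = (9 + 4·10 + 17)/6 = 66/6 = 11; σ²_E = ((17−9)/6)² = 1.778
te_F = (1 + 4·3 + 17)/6 = 30/6 = 5; σ²_F = ((17−1)/6)² = 7.111
te_G = (5 + 4·9 + 25)/6 = 66/6 = 11; σ²_G = ((25−5)/6)² = 11.111

Forward pass:
ES_A = 0; EF_A = 14
ES_B = 0; EF_B = 12
ES_C = 0; EF_C = 13
ES_D = max(EF_A=14, EF_B=12) = 14; EF_D = 14+13 = 27
ES_E = 14; EF_E = 14+11 = 25
ES_F = 14; EF_F = 14+5 = 19
ES_G = max(EF_B=12, EF_C=13, EF_D=27, EF_E=25, EF_F=19) = 27; EF_G = 27+11 = 38
Expected project duration μ = 38 days. Critical path: A → D → G.

Variance along critical path = 7.111 + 1.778 + 11.111 = 20.000; σ = 4.472 days.
D = μ + z·σ = 38 + 2.326·4.472 = 48.4 days

48.4 days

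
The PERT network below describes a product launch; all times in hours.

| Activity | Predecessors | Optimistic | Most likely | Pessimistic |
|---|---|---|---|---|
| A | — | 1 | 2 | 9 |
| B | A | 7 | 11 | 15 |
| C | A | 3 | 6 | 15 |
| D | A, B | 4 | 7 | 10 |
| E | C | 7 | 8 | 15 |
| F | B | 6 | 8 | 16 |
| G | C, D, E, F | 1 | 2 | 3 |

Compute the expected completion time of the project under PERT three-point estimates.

25 hours

te_A = (1 + 4·2 + 9)/6 = 18/6 = 3
te_B = (7 + 4·11 + 15)/6 = 66/6 = 11
te_C = (3 + 4·6 + 15)/6 = 42/6 = 7
te_D = (4 + 4·7 + 10)/6 = 42/6 = 7
te_E = (7 + 4·8 + 15)/6 = 54/6 = 9
te_F = (6 + 4·8 + 16)/6 = 54/6 = 9
te_G = (1 + 4·2 + 3)/6 = 12/6 = 2

Forward pass:
ES_A = 0; EF_A = 3
ES_B = 3; EF_B = 3+11 = 14
ES_C = 3; EF_C = 3+7 = 10
ES_D = max(EF_A=3, EF_B=14) = 14; EF_D = 14+7 = 21
ES_E = 10; EF_E = 10+9 = 19
ES_F = 14; EF_F = 14+9 = 23
ES_G = max(EF_C=10, EF_D=21, EF_E=19, EF_F=23) = 23; EF_G = 23+2 = 25
Expected project duration μ = 25 hours. Critical path: A → B → F → G.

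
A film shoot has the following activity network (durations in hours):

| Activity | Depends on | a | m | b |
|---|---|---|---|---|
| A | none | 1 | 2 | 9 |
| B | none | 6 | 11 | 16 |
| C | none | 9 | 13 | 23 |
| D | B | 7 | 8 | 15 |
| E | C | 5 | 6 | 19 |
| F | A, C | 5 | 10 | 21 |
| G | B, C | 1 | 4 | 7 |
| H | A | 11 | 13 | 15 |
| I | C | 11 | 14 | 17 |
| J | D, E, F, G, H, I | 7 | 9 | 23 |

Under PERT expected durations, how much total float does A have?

12 hours

te_A = (1 + 4·2 + 9)/6 = 18/6 = 3
te_B = (6 + 4·11 + 16)/6 = 66/6 = 11
te_C = (9 + 4·13 + 23)/6 = 84/6 = 14
te_D = (7 + 4·8 + 15)/6 = 54/6 = 9
te_E = (5 + 4·6 + 19)/6 = 48/6 = 8
te_F = (5 + 4·10 + 21)/6 = 66/6 = 11
te_G = (1 + 4·4 + 7)/6 = 24/6 = 4
te_H = (11 + 4·13 + 15)/6 = 78/6 = 13
te_I = (11 + 4·14 + 17)/6 = 84/6 = 14
te_J = (7 + 4·9 + 23)/6 = 66/6 = 11

Forward pass:
ES_A = 0; EF_A = 3
ES_B = 0; EF_B = 11
ES_C = 0; EF_C = 14
ES_D = 11; EF_D = 11+9 = 20
ES_E = 14; EF_E = 14+8 = 22
ES_F = max(EF_A=3, EF_C=14) = 14; EF_F = 14+11 = 25
ES_G = max(EF_B=11, EF_C=14) = 14; EF_G = 14+4 = 18
ES_H = 3; EF_H = 3+13 = 16
ES_I = 14; EF_I = 14+14 = 28
ES_J = max(EF_D=20, EF_E=22, EF_F=25, EF_G=18, EF_H=16, EF_I=28) = 28; EF_J = 28+11 = 39
Expected project duration μ = 39 hours. Critical path: C → I → J.

Backward pass:
LF_J = 39; LS_J = 39−11 = 28
LF_I = LS_J = 28; LS_I = 28−14 = 14
LF_H = LS_J = 28; LS_H = 28−13 = 15
LF_G = LS_J = 28; LS_G = 28−4 = 24
LF_F = LS_J = 28; LS_F = 28−11 = 17
LF_E = LS_J = 28; LS_E = 28−8 = 20
LF_D = LS_J = 28; LS_D = 28−9 = 19
LF_C = min(LS_E=20, LS_F=17, LS_G=24, LS_I=14) = 14; LS_C = 14−14 = 0
LF_B = min(LS_D=19, LS_G=24) = 19; LS_B = 19−11 = 8
LF_A = min(LS_F=17, LS_H=15) = 15; LS_A = 15−3 = 12
Slack_A = LS_A − ES_A = 12 − 0 = 12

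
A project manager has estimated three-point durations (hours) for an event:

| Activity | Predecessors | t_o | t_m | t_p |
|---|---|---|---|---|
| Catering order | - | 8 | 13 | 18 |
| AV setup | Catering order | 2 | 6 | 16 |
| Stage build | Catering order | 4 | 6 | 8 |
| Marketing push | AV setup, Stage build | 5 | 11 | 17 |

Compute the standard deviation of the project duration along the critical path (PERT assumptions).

3.50 hours

te_Catering order = (8 + 4·13 + 18)/6 = 78/6 = 13; σ²_Catering order = ((18−8)/6)² = 2.778
te_AV setup = (2 + 4·6 + 16)/6 = 42/6 = 7; σ²_AV setup = ((16−2)/6)² = 5.444
te_Stage build = (4 + 4·6 + 8)/6 = 36/6 = 6; σ²_Stage build = ((8−4)/6)² = 0.444
te_Marketing push = (5 + 4·11 + 17)/6 = 66/6 = 11; σ²_Marketing push = ((17−5)/6)² = 4.000

Forward pass:
ES_Catering order = 0; EF_Catering order = 13
ES_AV setup = 13; EF_AV setup = 13+7 = 20
ES_Stage build = 13; EF_Stage build = 13+6 = 19
ES_Marketing push = max(EF_AV setup=20, EF_Stage build=19) = 20; EF_Marketing push = 20+11 = 31
Expected project duration μ = 31 hours. Critical path: Catering order → AV setup → Marketing push.

Variance along critical path = 2.778 + 5.444 + 4.000 = 12.222
σ = √12.222 = 3.496 hours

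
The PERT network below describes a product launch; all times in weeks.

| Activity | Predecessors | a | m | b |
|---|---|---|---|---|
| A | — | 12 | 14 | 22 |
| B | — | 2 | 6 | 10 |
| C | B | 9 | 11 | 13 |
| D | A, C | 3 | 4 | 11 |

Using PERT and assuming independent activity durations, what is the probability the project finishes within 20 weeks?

te_A = (12 + 4·14 + 22)/6 = 90/6 = 15; σ²_A = ((22−12)/6)² = 2.778
te_B = (2 + 4·6 + 10)/6 = 36/6 = 6; σ²_B = ((10−2)/6)² = 1.778
te_C = (9 + 4·11 + 13)/6 = 66/6 = 11; σ²_C = ((13−9)/6)² = 0.444
te_D = (3 + 4·4 + 11)/6 = 30/6 = 5; σ²_D = ((11−3)/6)² = 1.778

Forward pass:
ES_A = 0; EF_A = 15
ES_B = 0; EF_B = 6
ES_C = 6; EF_C = 6+11 = 17
ES_D = max(EF_A=15, EF_C=17) = 17; EF_D = 17+5 = 22
Expected project duration μ = 22 weeks. Critical path: B → C → D.

Variance along critical path = 1.778 + 0.444 + 1.778 = 4.000; σ = √4.000 = 2.000 weeks.
Z = (20 − 22) / 2.000 = -1.000
P(T ≤ 20) = Φ(-1.000) ≈ 0.159

0.159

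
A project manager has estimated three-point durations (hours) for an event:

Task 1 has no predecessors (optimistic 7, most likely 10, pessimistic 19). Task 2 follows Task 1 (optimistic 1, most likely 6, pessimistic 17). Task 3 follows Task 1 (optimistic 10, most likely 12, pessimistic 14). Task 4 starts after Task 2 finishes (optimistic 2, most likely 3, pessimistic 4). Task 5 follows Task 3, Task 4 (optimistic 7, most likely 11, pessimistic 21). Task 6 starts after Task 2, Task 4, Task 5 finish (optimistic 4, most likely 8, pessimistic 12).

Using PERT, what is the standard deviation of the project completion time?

3.42 hours

te_Task 1 = (7 + 4·10 + 19)/6 = 66/6 = 11; σ²_Task 1 = ((19−7)/6)² = 4.000
te_Task 2 = (1 + 4·6 + 17)/6 = 42/6 = 7; σ²_Task 2 = ((17−1)/6)² = 7.111
te_Task 3 = (10 + 4·12 + 14)/6 = 72/6 = 12; σ²_Task 3 = ((14−10)/6)² = 0.444
te_Task 4 = (2 + 4·3 + 4)/6 = 18/6 = 3; σ²_Task 4 = ((4−2)/6)² = 0.111
te_Task 5 = (7 + 4·11 + 21)/6 = 72/6 = 12; σ²_Task 5 = ((21−7)/6)² = 5.444
te_Task 6 = (4 + 4·8 + 12)/6 = 48/6 = 8; σ²_Task 6 = ((12−4)/6)² = 1.778

Forward pass:
ES_Task 1 = 0; EF_Task 1 = 11
ES_Task 2 = 11; EF_Task 2 = 11+7 = 18
ES_Task 3 = 11; EF_Task 3 = 11+12 = 23
ES_Task 4 = 18; EF_Task 4 = 18+3 = 21
ES_Task 5 = max(EF_Task 3=23, EF_Task 4=21) = 23; EF_Task 5 = 23+12 = 35
ES_Task 6 = max(EF_Task 2=18, EF_Task 4=21, EF_Task 5=35) = 35; EF_Task 6 = 35+8 = 43
Expected project duration μ = 43 hours. Critical path: Task 1 → Task 3 → Task 5 → Task 6.

Variance along critical path = 4.000 + 0.444 + 5.444 + 1.778 = 11.667
σ = √11.667 = 3.416 hours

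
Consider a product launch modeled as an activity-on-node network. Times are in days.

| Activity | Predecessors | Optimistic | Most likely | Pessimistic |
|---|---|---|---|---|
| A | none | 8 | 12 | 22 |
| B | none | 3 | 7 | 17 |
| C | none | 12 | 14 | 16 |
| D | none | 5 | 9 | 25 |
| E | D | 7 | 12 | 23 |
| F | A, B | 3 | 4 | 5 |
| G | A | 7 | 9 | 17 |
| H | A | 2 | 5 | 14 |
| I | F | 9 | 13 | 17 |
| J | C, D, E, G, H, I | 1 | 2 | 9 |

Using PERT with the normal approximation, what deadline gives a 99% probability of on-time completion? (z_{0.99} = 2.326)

te_A = (8 + 4·12 + 22)/6 = 78/6 = 13; σ²_A = ((22−8)/6)² = 5.444
te_B = (3 + 4·7 + 17)/6 = 48/6 = 8; σ²_B = ((17−3)/6)² = 5.444
te_C = (12 + 4·14 + 16)/6 = 84/6 = 14; σ²_C = ((16−12)/6)² = 0.444
te_D = (5 + 4·9 + 25)/6 = 66/6 = 11; σ²_D = ((25−5)/6)² = 11.111
te_E = (7 + 4·12 + 23)/6 = 78/6 = 13; σ²_E = ((23−7)/6)² = 7.111
te_F = (3 + 4·4 + 5)/6 = 24/6 = 4; σ²_F = ((5−3)/6)² = 0.111
te_G = (7 + 4·9 + 17)/6 = 60/6 = 10; σ²_G = ((17−7)/6)² = 2.778
te_H = (2 + 4·5 + 14)/6 = 36/6 = 6; σ²_H = ((14−2)/6)² = 4.000
te_I = (9 + 4·13 + 17)/6 = 78/6 = 13; σ²_I = ((17−9)/6)² = 1.778
te_J = (1 + 4·2 + 9)/6 = 18/6 = 3; σ²_J = ((9−1)/6)² = 1.778

Forward pass:
ES_A = 0; EF_A = 13
ES_B = 0; EF_B = 8
ES_C = 0; EF_C = 14
ES_D = 0; EF_D = 11
ES_E = 11; EF_E = 11+13 = 24
ES_F = max(EF_A=13, EF_B=8) = 13; EF_F = 13+4 = 17
ES_G = 13; EF_G = 13+10 = 23
ES_H = 13; EF_H = 13+6 = 19
ES_I = 17; EF_I = 17+13 = 30
ES_J = max(EF_C=14, EF_D=11, EF_E=24, EF_G=23, EF_H=19, EF_I=30) = 30; EF_J = 30+3 = 33
Expected project duration μ = 33 days. Critical path: A → F → I → J.

Variance along critical path = 5.444 + 0.111 + 1.778 + 1.778 = 9.111; σ = 3.018 days.
D = μ + z·σ = 33 + 2.326·3.018 = 40.0 days

40.0 days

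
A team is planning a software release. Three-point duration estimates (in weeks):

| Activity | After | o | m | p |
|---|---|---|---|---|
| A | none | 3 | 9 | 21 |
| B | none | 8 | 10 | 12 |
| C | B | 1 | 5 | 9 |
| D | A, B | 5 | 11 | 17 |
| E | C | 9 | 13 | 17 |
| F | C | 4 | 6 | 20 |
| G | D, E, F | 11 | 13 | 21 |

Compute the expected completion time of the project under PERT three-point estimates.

42 weeks

te_A = (3 + 4·9 + 21)/6 = 60/6 = 10
te_B = (8 + 4·10 + 12)/6 = 60/6 = 10
te_C = (1 + 4·5 + 9)/6 = 30/6 = 5
te_D = (5 + 4·11 + 17)/6 = 66/6 = 11
te_E = (9 + 4·13 + 17)/6 = 78/6 = 13
te_F = (4 + 4·6 + 20)/6 = 48/6 = 8
te_G = (11 + 4·13 + 21)/6 = 84/6 = 14

Forward pass:
ES_A = 0; EF_A = 10
ES_B = 0; EF_B = 10
ES_C = 10; EF_C = 10+5 = 15
ES_D = max(EF_A=10, EF_B=10) = 10; EF_D = 10+11 = 21
ES_E = 15; EF_E = 15+13 = 28
ES_F = 15; EF_F = 15+8 = 23
ES_G = max(EF_D=21, EF_E=28, EF_F=23) = 28; EF_G = 28+14 = 42
Expected project duration μ = 42 weeks. Critical path: B → C → E → G.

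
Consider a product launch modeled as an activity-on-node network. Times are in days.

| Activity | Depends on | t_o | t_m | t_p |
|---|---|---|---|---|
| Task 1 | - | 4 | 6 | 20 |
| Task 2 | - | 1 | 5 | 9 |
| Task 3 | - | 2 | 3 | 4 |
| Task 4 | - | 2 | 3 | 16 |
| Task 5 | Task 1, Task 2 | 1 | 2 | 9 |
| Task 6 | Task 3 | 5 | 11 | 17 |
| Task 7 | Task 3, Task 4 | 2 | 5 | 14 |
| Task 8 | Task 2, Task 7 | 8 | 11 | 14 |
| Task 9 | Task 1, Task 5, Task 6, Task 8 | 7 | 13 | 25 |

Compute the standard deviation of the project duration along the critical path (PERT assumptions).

4.41 days

te_Task 1 = (4 + 4·6 + 20)/6 = 48/6 = 8; σ²_Task 1 = ((20−4)/6)² = 7.111
te_Task 2 = (1 + 4·5 + 9)/6 = 30/6 = 5; σ²_Task 2 = ((9−1)/6)² = 1.778
te_Task 3 = (2 + 4·3 + 4)/6 = 18/6 = 3; σ²_Task 3 = ((4−2)/6)² = 0.111
te_Task 4 = (2 + 4·3 + 16)/6 = 30/6 = 5; σ²_Task 4 = ((16−2)/6)² = 5.444
te_Task 5 = (1 + 4·2 + 9)/6 = 18/6 = 3; σ²_Task 5 = ((9−1)/6)² = 1.778
te_Task 6 = (5 + 4·11 + 17)/6 = 66/6 = 11; σ²_Task 6 = ((17−5)/6)² = 4.000
te_Task 7 = (2 + 4·5 + 14)/6 = 36/6 = 6; σ²_Task 7 = ((14−2)/6)² = 4.000
te_Task 8 = (8 + 4·11 + 14)/6 = 66/6 = 11; σ²_Task 8 = ((14−8)/6)² = 1.000
te_Task 9 = (7 + 4·13 + 25)/6 = 84/6 = 14; σ²_Task 9 = ((25−7)/6)² = 9.000

Forward pass:
ES_Task 1 = 0; EF_Task 1 = 8
ES_Task 2 = 0; EF_Task 2 = 5
ES_Task 3 = 0; EF_Task 3 = 3
ES_Task 4 = 0; EF_Task 4 = 5
ES_Task 5 = max(EF_Task 1=8, EF_Task 2=5) = 8; EF_Task 5 = 8+3 = 11
ES_Task 6 = 3; EF_Task 6 = 3+11 = 14
ES_Task 7 = max(EF_Task 3=3, EF_Task 4=5) = 5; EF_Task 7 = 5+6 = 11
ES_Task 8 = max(EF_Task 2=5, EF_Task 7=11) = 11; EF_Task 8 = 11+11 = 22
ES_Task 9 = max(EF_Task 1=8, EF_Task 5=11, EF_Task 6=14, EF_Task 8=22) = 22; EF_Task 9 = 22+14 = 36
Expected project duration μ = 36 days. Critical path: Task 4 → Task 7 → Task 8 → Task 9.

Variance along critical path = 5.444 + 4.000 + 1.000 + 9.000 = 19.444
σ = √19.444 = 4.410 days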